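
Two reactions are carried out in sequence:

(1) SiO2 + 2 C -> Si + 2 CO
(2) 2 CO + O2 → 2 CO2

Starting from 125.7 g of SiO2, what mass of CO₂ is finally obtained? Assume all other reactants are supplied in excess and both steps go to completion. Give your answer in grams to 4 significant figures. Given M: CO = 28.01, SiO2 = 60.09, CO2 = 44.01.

n(SiO2) = 125.70 / 60.09 = 2.0919 mol.
Step 1 gives a 1:2 ratio of SiO2 to CO, so n(CO) = 4.1837 mol.
In step 2 the CO:CO2 ratio is 2:2, so n(CO2) = 4.1837 mol.
Mass of CO2 = 4.1837 × 44.01 = 184.13 g.

184.1 g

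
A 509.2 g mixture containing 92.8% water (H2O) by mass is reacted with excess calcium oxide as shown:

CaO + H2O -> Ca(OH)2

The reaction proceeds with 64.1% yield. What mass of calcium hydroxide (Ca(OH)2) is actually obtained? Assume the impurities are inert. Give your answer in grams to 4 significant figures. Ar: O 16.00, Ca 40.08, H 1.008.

Pure H2O available = 509.2 g × 0.928 = 472.54 g.
M(H2O) = 2(1.008) + 16.00 = 18.016 g/mol.
M(Ca(OH)2) = 40.08 + 2(16.00) + 2(1.008) = 74.096 g/mol.
n(H2O) = 472.54 g / 18.016 g/mol = 26.229 mol.
From the equation the H2O:Ca(OH)2 mole ratio is 1:1, so n(Ca(OH)2) = 26.229 × 1/1 = 26.229 mol.
Mass of Ca(OH)2 = 26.229 mol × 74.096 g/mol = 1943.4 g.
Actual mass collected = 1943.4 g × 0.641 = 1245.7 g.

1246 g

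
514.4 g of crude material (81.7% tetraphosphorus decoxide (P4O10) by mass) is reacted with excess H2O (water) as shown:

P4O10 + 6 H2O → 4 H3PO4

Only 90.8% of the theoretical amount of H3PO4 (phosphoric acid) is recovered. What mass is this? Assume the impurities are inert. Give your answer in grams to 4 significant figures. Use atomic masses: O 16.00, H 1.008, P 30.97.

526.9 g

Pure P4O10 available = 514.4 g × 0.817 = 420.26 g.
M(P4O10) = 4(30.97) + 10(16.00) = 283.88 g/mol.
M(H3PO4) = 3(1.008) + 30.97 + 4(16.00) = 97.994 g/mol.
n(P4O10) = 420.26 g / 283.88 g/mol = 1.4804 mol.
From the equation the P4O10:H3PO4 mole ratio is 1:4, so n(H3PO4) = 1.4804 × 4/1 = 5.9217 mol.
Mass of H3PO4 = 5.9217 mol × 97.994 g/mol = 580.29 g.
Actual mass collected = 580.29 g × 0.908 = 526.91 g.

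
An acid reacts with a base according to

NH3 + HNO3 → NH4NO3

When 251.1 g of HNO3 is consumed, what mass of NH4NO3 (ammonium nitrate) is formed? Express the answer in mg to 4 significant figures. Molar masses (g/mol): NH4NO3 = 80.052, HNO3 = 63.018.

n(HNO3) = 251.10 g / 63.018 g/mol = 3.9846 mol.
From the equation the HNO3:NH4NO3 mole ratio is 1:1, so n(NH4NO3) = 3.9846 × 1/1 = 3.9846 mol.
Mass of NH4NO3 = 3.9846 mol × 80.052 g/mol = 318.97 g.
Converting to mg: 318.97 g = 319000 mg.

319000 mg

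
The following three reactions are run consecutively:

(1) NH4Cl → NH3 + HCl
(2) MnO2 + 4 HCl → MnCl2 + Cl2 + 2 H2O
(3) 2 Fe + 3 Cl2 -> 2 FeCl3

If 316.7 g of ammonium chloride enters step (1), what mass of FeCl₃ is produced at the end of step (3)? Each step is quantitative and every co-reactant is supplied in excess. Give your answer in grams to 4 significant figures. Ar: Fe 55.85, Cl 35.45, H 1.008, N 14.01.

160.1 g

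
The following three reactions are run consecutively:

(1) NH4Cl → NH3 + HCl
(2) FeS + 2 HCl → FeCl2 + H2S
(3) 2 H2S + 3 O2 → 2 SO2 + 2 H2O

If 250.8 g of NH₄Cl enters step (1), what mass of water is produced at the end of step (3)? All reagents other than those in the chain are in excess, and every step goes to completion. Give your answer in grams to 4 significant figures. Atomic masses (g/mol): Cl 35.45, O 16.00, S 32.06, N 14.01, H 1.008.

42.23 g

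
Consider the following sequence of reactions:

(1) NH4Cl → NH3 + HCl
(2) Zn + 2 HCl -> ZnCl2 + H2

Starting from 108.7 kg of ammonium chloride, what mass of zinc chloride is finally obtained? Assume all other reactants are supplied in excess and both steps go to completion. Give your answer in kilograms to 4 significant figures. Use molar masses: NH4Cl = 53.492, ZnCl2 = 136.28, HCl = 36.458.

138.5 kg

108.7 kg = 108700 g.
n(NH4Cl) = 108700 / 53.492 = 2032.1 mol.
Step 1 gives a 1:1 ratio of NH4Cl to HCl, so n(HCl) = 2032.1 mol.
In step 2 the HCl:ZnCl2 ratio is 2:1, so n(ZnCl2) = 1016.0 mol.
Mass of ZnCl2 = 1016.0 × 136.28 = 138470 g = 138.5 kg.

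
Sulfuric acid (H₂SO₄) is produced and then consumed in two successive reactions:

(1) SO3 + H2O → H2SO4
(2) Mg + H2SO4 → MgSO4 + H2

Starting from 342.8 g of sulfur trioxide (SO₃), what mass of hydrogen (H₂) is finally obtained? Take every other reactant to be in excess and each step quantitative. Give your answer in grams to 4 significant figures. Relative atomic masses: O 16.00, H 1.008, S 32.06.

8.632 g

M(SO3) = 32.06 + 3(16.00) = 80.06 g/mol.
M(H2) = 2(1.008) = 2.016 g/mol.
n(SO3) = 342.80 / 80.06 = 4.2818 mol.
Step 1 gives a 1:1 ratio of SO3 to H2SO4, so n(H2SO4) = 4.2818 mol.
In step 2 the H2SO4:H2 ratio is 1:1, so n(H2) = 4.2818 mol.
Mass of H2 = 4.2818 × 2.016 = 8.6321 g.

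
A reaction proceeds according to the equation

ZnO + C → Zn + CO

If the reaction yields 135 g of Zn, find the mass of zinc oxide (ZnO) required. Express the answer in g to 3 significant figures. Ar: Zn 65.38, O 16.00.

168 g

M(Zn) = 65.38 g/mol.
M(ZnO) = 65.38 + 16.00 = 81.38 g/mol.
n(Zn) = 135.0 g / 65.38 g/mol = 2.065 mol.
From the equation the Zn:ZnO mole ratio is 1:1, so n(ZnO) = 2.065 × 1/1 = 2.065 mol.
Mass of ZnO = 2.065 mol × 81.38 g/mol = 168.0 g.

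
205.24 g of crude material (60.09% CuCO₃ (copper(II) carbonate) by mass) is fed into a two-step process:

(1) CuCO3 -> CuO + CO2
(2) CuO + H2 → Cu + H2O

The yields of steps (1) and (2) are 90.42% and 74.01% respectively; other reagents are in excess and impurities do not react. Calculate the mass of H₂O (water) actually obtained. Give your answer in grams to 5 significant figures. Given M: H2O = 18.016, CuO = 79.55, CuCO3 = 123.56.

Pure CuCO3 = 205.24 × 0.6009 = 123.329 g.
n(CuCO3) = 123.329 / 123.56 = 0.998128 mol.
Step 1 (CuCO3:CuO = 1:1): theoretical n(CuO) = 0.998128 mol; at 90.42% yield, n(CuO) = 0.902507 mol.
Step 2 (CuO:H2O = 1:1): theoretical n(H2O) = 0.902507 mol, so theoretical mass = 0.902507 × 18.016 = 16.2596 g.
At 74.01% yield, actual mass of H2O = 16.2596 × 0.7401 = 12.0337 g.

12.034 g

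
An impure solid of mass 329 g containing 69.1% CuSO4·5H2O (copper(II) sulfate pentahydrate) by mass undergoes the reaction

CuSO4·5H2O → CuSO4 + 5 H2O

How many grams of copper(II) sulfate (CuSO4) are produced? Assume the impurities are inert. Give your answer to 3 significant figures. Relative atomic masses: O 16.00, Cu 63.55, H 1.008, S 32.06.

145 g

Mass of pure CuSO4·5H2O = 329 g × 0.691 = 227.3 g.
M(CuSO4·5H2O) = 63.55 + 32.06 + 9(16.00) + 10(1.008) = 249.69 g/mol.
M(CuSO4) = 63.55 + 32.06 + 4(16.00) = 159.61 g/mol.
n(CuSO4·5H2O) = 227.3 g / 249.69 g/mol = 0.9105 mol.
From the equation the CuSO4·5H2O:CuSO4 mole ratio is 1:1, so n(CuSO4) = 0.9105 × 1/1 = 0.9105 mol.
Mass of CuSO4 = 0.9105 mol × 159.61 g/mol = 145.3 g.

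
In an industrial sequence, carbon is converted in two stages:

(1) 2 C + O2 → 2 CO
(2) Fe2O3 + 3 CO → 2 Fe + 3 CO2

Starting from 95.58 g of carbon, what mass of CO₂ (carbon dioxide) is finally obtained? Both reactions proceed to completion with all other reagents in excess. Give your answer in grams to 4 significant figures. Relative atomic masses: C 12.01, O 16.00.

M(C) = 12.01 g/mol.
M(CO2) = 12.01 + 2(16.00) = 44.01 g/mol.
n(C) = 95.580 / 12.01 = 7.9584 mol.
Step 1 gives a 2:2 ratio of C to CO, so n(CO) = 7.9584 mol.
In step 2 the CO:CO2 ratio is 3:3, so n(CO2) = 7.9584 mol.
Mass of CO2 = 7.9584 × 44.01 = 350.25 g.

350.2 g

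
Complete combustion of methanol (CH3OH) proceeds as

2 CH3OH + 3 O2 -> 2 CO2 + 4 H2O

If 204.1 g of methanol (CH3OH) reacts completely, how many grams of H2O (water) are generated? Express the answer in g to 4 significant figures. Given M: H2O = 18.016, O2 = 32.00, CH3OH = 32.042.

229.5 g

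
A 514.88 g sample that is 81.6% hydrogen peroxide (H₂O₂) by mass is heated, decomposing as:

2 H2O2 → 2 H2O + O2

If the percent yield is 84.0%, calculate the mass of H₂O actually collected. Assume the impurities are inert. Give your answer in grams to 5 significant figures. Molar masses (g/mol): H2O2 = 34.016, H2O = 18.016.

Pure H2O2 available = 514.88 g × 0.816 = 420.142 g.
n(H2O2) = 420.142 g / 34.016 g/mol = 12.3513 mol.
From the equation the H2O2:H2O mole ratio is 2:2, so n(H2O) = 12.3513 × 2/2 = 12.3513 mol.
Mass of H2O = 12.3513 mol × 18.016 g/mol = 222.521 g.
Actual mass collected = 222.521 g × 0.840 = 186.918 g.

186.92 g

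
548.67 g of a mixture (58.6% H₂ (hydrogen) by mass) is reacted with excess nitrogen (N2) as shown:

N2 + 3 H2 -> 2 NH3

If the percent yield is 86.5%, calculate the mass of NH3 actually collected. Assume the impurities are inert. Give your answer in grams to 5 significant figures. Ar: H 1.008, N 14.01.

1566.6 g

Pure H2 available = 548.67 g × 0.586 = 321.521 g.
M(H2) = 2(1.008) = 2.016 g/mol.
M(NH3) = 14.01 + 3(1.008) = 17.034 g/mol.
n(H2) = 321.521 g / 2.016 g/mol = 159.484 mol.
From the equation the H2:NH3 mole ratio is 3:2, so n(NH3) = 159.484 × 2/3 = 106.323 mol.
Mass of NH3 = 106.323 mol × 17.034 g/mol = 1811.11 g.
Actual mass collected = 1811.11 g × 0.865 = 1566.61 g.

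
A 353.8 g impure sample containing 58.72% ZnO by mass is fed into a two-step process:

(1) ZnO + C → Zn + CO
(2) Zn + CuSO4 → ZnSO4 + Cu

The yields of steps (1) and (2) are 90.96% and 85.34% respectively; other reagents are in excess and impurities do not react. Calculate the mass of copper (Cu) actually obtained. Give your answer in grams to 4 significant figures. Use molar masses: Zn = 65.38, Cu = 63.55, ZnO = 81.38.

125.9 g

Pure ZnO = 353.8 × 0.5872 = 207.75 g.
n(ZnO) = 207.75 / 81.38 = 2.5529 mol.
Step 1 (ZnO:Zn = 1:1): theoretical n(Zn) = 2.5529 mol; at 90.96% yield, n(Zn) = 2.3221 mol.
Step 2 (Zn:Cu = 1:1): theoretical n(Cu) = 2.3221 mol, so theoretical mass = 2.3221 × 63.55 = 147.57 g.
At 85.34% yield, actual mass of Cu = 147.57 × 0.8534 = 125.93 g.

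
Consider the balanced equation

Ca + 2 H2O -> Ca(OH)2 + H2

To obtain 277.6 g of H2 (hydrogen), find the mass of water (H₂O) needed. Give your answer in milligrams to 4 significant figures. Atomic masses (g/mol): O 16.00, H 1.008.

4962000 mg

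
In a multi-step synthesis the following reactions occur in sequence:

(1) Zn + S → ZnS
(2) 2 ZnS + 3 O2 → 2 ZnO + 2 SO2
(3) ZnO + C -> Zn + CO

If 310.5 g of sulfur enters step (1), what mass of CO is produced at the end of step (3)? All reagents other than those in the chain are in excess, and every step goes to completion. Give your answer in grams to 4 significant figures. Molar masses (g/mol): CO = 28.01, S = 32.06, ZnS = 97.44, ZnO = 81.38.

n(S) = 310.5 / 32.06 = 9.6850 mol.
Reaction (1): S→ZnS ratio 1:1 ⇒ n(ZnS) = 9.6850 mol.
Reaction (2): ZnS→ZnO ratio 2:2 ⇒ n(ZnO) = 9.6850 mol.
Reaction (3): ZnO→CO ratio 1:1 ⇒ n(CO) = 9.6850 mol.
Mass of CO = 9.6850 × 28.01 = 271.28 g.

271.3 g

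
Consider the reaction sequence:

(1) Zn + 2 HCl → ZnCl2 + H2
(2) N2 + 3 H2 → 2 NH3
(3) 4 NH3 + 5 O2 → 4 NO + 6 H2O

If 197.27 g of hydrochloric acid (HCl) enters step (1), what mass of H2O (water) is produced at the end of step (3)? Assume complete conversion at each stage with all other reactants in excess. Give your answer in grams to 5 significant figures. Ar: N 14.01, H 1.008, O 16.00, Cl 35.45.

48.741 g

M(HCl) = 1.008 + 35.45 = 36.458 g/mol.
M(H2O) = 2(1.008) + 16.00 = 18.016 g/mol.
n(HCl) = 197.27 / 36.458 = 5.41088 mol.
Reaction (1): HCl→H2 ratio 2:1 ⇒ n(H2) = 2.70544 mol.
Reaction (2): H2→NH3 ratio 3:2 ⇒ n(NH3) = 1.80363 mol.
Reaction (3): NH3→H2O ratio 4:6 ⇒ n(H2O) = 2.70544 mol.
Mass of H2O = 2.70544 × 18.016 = 48.7412 g.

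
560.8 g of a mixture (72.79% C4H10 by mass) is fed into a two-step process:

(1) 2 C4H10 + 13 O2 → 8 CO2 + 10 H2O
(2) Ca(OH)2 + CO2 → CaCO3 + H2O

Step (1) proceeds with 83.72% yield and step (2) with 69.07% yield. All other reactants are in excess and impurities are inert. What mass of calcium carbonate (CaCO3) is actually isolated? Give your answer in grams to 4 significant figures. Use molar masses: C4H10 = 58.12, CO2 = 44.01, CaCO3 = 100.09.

1626 g

Pure C4H10 = 560.8 × 0.7279 = 408.21 g.
n(C4H10) = 408.21 / 58.12 = 7.0235 mol.
Step 1 (C4H10:CO2 = 2:8): theoretical n(CO2) = 28.094 mol; at 83.72% yield, n(CO2) = 23.520 mol.
Step 2 (CO2:CaCO3 = 1:1): theoretical n(CaCO3) = 23.520 mol, so theoretical mass = 23.520 × 100.09 = 2354.1 g.
At 69.07% yield, actual mass of CaCO3 = 2354.1 × 0.6907 = 1626.0 g.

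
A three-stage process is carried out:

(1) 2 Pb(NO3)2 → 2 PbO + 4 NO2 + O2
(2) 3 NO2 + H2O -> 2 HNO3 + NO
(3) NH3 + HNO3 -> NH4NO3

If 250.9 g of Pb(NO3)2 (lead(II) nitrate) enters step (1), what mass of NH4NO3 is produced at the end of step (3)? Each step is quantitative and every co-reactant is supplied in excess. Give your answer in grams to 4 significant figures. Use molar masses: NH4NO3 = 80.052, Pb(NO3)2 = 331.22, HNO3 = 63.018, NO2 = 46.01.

80.85 g

n(Pb(NO3)2) = 250.9 / 331.22 = 0.75750 mol.
Reaction (1): Pb(NO3)2→NO2 ratio 2:4 ⇒ n(NO2) = 1.5150 mol.
Reaction (2): NO2→HNO3 ratio 3:2 ⇒ n(HNO3) = 1.0100 mol.
Reaction (3): HNO3→NH4NO3 ratio 1:1 ⇒ n(NH4NO3) = 1.0100 mol.
Mass of NH4NO3 = 1.0100 × 80.052 = 80.853 g.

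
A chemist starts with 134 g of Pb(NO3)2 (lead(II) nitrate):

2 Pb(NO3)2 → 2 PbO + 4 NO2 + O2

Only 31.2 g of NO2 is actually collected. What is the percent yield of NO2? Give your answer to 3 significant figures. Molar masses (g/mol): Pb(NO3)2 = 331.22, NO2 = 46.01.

83.8 %

n(Pb(NO3)2) = 134.0 g / 331.22 g/mol = 0.4046 mol.
From the equation the Pb(NO3)2:NO2 mole ratio is 2:4, so n(NO2) = 0.4046 × 4/2 = 0.8091 mol.
Mass of NO2 = 0.8091 mol × 46.01 g/mol = 37.23 g.
This is the theoretical yield. Percent yield = 31.2 g / 37.23 g × 100% = 83.81%.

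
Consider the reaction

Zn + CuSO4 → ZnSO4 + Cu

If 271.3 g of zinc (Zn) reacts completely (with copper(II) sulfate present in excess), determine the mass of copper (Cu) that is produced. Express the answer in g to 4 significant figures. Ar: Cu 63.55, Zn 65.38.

263.7 g

M(Zn) = 65.38 g/mol.
M(Cu) = 63.55 g/mol.
n(Zn) = 271.30 g / 65.38 g/mol = 4.1496 mol.
From the equation the Zn:Cu mole ratio is 1:1, so n(Cu) = 4.1496 × 1/1 = 4.1496 mol.
Mass of Cu = 4.1496 mol × 63.55 g/mol = 263.71 g.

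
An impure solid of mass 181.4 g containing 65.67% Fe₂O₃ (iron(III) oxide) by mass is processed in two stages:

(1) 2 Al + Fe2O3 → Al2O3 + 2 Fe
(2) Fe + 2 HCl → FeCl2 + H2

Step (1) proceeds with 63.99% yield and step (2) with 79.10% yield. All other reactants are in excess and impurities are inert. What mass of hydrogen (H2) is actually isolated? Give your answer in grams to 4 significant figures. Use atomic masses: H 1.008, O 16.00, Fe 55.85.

Pure Fe2O3 = 181.4 × 0.6567 = 119.13 g.
M(Fe2O3) = 2(55.85) + 3(16.00) = 159.70 g/mol.
M(H2) = 2(1.008) = 2.016 g/mol.
n(Fe2O3) = 119.13 / 159.70 = 0.74593 mol.
Step 1 (Fe2O3:Fe = 1:2): theoretical n(Fe) = 1.4919 mol; at 63.99% yield, n(Fe) = 0.95464 mol.
Step 2 (Fe:H2 = 1:1): theoretical n(H2) = 0.95464 mol, so theoretical mass = 0.95464 × 2.016 = 1.9246 g.
At 79.10% yield, actual mass of H2 = 1.9246 × 0.7910 = 1.5223 g.

1.522 g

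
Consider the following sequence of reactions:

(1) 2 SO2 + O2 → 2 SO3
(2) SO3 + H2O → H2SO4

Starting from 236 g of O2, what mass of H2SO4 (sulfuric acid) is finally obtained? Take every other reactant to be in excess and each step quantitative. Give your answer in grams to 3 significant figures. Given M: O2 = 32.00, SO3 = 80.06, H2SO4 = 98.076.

n(O2) = 236.0 / 32.00 = 7.375 mol.
Step 1 gives a 1:2 ratio of O2 to SO3, so n(SO3) = 14.75 mol.
In step 2 the SO3:H2SO4 ratio is 1:1, so n(H2SO4) = 14.75 mol.
Mass of H2SO4 = 14.75 × 98.076 = 1447 g.

1450 g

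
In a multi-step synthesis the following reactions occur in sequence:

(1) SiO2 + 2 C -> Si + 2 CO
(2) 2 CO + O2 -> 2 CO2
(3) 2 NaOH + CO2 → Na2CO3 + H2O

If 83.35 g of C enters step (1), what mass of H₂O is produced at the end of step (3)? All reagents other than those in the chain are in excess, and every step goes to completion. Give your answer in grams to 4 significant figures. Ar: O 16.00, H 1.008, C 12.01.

M(C) = 12.01 g/mol.
M(H2O) = 2(1.008) + 16.00 = 18.016 g/mol.
n(C) = 83.35 / 12.01 = 6.9400 mol.
Reaction (1): C→CO ratio 2:2 ⇒ n(CO) = 6.9400 mol.
Reaction (2): CO→CO2 ratio 2:2 ⇒ n(CO2) = 6.9400 mol.
Reaction (3): CO2→H2O ratio 1:1 ⇒ n(H2O) = 6.9400 mol.
Mass of H2O = 6.9400 × 18.016 = 125.03 g.

125.0 g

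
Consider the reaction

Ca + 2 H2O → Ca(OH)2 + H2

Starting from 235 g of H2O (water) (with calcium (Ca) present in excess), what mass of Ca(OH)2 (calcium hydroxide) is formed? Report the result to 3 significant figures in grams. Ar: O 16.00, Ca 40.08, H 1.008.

483 g

M(H2O) = 2(1.008) + 16.00 = 18.016 g/mol.
M(Ca(OH)2) = 40.08 + 2(16.00) + 2(1.008) = 74.096 g/mol.
n(H2O) = 235.0 g / 18.016 g/mol = 13.04 mol.
From the equation the H2O:Ca(OH)2 mole ratio is 2:1, so n(Ca(OH)2) = 13.04 × 1/2 = 6.522 mol.
Mass of Ca(OH)2 = 6.522 mol × 74.096 g/mol = 483.3 g.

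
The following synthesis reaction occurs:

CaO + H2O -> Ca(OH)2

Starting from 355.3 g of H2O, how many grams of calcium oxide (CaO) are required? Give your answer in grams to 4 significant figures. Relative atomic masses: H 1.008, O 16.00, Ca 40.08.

1106 g

M(H2O) = 2(1.008) + 16.00 = 18.016 g/mol.
M(CaO) = 40.08 + 16.00 = 56.08 g/mol.
n(H2O) = 355.30 g / 18.016 g/mol = 19.721 mol.
From the equation the H2O:CaO mole ratio is 1:1, so n(CaO) = 19.721 × 1/1 = 19.721 mol.
Mass of CaO = 19.721 mol × 56.08 g/mol = 1106.0 g.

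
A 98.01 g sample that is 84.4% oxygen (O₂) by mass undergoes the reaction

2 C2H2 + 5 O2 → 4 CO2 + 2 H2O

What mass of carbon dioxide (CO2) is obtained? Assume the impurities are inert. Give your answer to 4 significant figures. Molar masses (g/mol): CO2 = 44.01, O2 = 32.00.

91.01 g

Mass of pure O2 = 98.01 g × 0.844 = 82.720 g.
n(O2) = 82.720 g / 32.00 g/mol = 2.5850 mol.
From the equation the O2:CO2 mole ratio is 5:4, so n(CO2) = 2.5850 × 4/5 = 2.0680 mol.
Mass of CO2 = 2.0680 mol × 44.01 g/mol = 91.013 g.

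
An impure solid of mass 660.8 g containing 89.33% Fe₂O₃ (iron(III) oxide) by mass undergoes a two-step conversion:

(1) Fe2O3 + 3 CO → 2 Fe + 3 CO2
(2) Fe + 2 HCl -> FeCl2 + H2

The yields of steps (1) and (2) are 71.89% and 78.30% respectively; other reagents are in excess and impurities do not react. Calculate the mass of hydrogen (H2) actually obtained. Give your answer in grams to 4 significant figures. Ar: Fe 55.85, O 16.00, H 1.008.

Pure Fe2O3 = 660.8 × 0.8933 = 590.29 g.
M(Fe2O3) = 2(55.85) + 3(16.00) = 159.70 g/mol.
M(H2) = 2(1.008) = 2.016 g/mol.
n(Fe2O3) = 590.29 / 159.70 = 3.6963 mol.
Step 1 (Fe2O3:Fe = 1:2): theoretical n(Fe) = 7.3925 mol; at 71.89% yield, n(Fe) = 5.3145 mol.
Step 2 (Fe:H2 = 1:1): theoretical n(H2) = 5.3145 mol, so theoretical mass = 5.3145 × 2.016 = 10.714 g.
At 78.30% yield, actual mass of H2 = 10.714 × 0.7830 = 8.3891 g.

8.389 g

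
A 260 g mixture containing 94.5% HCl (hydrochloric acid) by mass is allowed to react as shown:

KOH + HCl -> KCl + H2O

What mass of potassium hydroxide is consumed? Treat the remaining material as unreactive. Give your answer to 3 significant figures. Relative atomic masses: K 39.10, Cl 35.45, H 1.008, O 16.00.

378 g

Mass of pure HCl = 260 g × 0.945 = 245.7 g.
M(HCl) = 1.008 + 35.45 = 36.458 g/mol.
M(KOH) = 39.10 + 16.00 + 1.008 = 56.108 g/mol.
n(HCl) = 245.7 g / 36.458 g/mol = 6.739 mol.
From the equation the HCl:KOH mole ratio is 1:1, so n(KOH) = 6.739 × 1/1 = 6.739 mol.
Mass of KOH = 6.739 mol × 56.108 g/mol = 378.1 g.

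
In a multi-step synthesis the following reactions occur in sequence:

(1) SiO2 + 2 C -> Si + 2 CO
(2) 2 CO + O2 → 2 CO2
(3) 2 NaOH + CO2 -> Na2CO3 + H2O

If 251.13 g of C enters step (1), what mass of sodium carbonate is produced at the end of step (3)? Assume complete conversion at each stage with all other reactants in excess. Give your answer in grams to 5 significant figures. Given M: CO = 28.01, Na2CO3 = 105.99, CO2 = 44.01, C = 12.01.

n(C) = 251.13 / 12.01 = 20.9101 mol.
Reaction (1): C→CO ratio 2:2 ⇒ n(CO) = 20.9101 mol.
Reaction (2): CO→CO2 ratio 2:2 ⇒ n(CO2) = 20.9101 mol.
Reaction (3): CO2→Na2CO3 ratio 1:1 ⇒ n(Na2CO3) = 20.9101 mol.
Mass of Na2CO3 = 20.9101 × 105.99 = 2216.26 g.

2216.3 g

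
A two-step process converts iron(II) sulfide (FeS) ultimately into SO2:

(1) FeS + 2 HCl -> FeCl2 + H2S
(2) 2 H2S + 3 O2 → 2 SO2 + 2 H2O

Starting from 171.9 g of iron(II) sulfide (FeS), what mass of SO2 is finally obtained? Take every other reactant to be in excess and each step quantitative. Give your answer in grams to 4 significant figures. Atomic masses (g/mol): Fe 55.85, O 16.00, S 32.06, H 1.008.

125.3 g

M(FeS) = 55.85 + 32.06 = 87.91 g/mol.
M(SO2) = 32.06 + 2(16.00) = 64.06 g/mol.
n(FeS) = 171.90 / 87.91 = 1.9554 mol.
Step 1 gives a 1:1 ratio of FeS to H2S, so n(H2S) = 1.9554 mol.
In step 2 the H2S:SO2 ratio is 2:2, so n(SO2) = 1.9554 mol.
Mass of SO2 = 1.9554 × 64.06 = 125.26 g.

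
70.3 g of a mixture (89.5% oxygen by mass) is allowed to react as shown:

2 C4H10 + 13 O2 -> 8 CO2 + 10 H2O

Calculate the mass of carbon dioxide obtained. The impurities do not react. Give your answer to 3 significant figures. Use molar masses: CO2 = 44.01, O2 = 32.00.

53.3 g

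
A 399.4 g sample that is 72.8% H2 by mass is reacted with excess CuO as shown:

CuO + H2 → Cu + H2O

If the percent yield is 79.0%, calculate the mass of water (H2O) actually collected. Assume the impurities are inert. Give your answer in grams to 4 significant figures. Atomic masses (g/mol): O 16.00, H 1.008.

Pure H2 available = 399.4 g × 0.728 = 290.76 g.
M(H2) = 2(1.008) = 2.016 g/mol.
M(H2O) = 2(1.008) + 16.00 = 18.016 g/mol.
n(H2) = 290.76 g / 2.016 g/mol = 144.23 mol.
From the equation the H2:H2O mole ratio is 1:1, so n(H2O) = 144.23 × 1/1 = 144.23 mol.
Mass of H2O = 144.23 mol × 18.016 g/mol = 2598.4 g.
Actual mass collected = 2598.4 g × 0.790 = 2052.7 g.

2053 g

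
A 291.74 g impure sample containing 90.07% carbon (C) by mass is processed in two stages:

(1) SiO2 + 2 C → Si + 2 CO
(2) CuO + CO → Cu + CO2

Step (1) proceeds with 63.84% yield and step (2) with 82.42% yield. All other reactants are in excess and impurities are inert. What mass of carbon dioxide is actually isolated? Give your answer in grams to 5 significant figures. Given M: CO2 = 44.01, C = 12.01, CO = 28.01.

Pure C = 291.74 × 0.9007 = 262.770 g.
n(C) = 262.770 / 12.01 = 21.8793 mol.
Step 1 (C:CO = 2:2): theoretical n(CO) = 21.8793 mol; at 63.84% yield, n(CO) = 13.9677 mol.
Step 2 (CO:CO2 = 1:1): theoretical n(CO2) = 13.9677 mol, so theoretical mass = 13.9677 × 44.01 = 614.720 g.
At 82.42% yield, actual mass of CO2 = 614.720 × 0.8242 = 506.652 g.

506.65 g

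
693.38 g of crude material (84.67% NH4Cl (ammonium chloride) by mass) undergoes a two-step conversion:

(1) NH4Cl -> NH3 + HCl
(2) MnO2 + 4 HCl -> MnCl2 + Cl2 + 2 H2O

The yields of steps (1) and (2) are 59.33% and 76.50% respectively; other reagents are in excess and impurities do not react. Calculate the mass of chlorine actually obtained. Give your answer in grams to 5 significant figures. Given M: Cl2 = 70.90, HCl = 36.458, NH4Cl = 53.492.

Pure NH4Cl = 693.38 × 0.8467 = 587.085 g.
n(NH4Cl) = 587.085 / 53.492 = 10.9752 mol.
Step 1 (NH4Cl:HCl = 1:1): theoretical n(HCl) = 10.9752 mol; at 59.33% yield, n(HCl) = 6.51158 mol.
Step 2 (HCl:Cl2 = 4:1): theoretical n(Cl2) = 1.62790 mol, so theoretical mass = 1.62790 × 70.90 = 115.418 g.
At 76.50% yield, actual mass of Cl2 = 115.418 × 0.7650 = 88.2946 g.

88.295 g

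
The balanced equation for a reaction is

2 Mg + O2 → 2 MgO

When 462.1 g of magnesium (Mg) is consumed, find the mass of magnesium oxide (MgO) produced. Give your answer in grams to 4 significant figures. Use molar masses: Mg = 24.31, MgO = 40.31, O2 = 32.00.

766.2 g

n(Mg) = 462.10 g / 24.31 g/mol = 19.009 mol.
From the equation the Mg:MgO mole ratio is 2:2, so n(MgO) = 19.009 × 2/2 = 19.009 mol.
Mass of MgO = 19.009 mol × 40.31 g/mol = 766.24 g.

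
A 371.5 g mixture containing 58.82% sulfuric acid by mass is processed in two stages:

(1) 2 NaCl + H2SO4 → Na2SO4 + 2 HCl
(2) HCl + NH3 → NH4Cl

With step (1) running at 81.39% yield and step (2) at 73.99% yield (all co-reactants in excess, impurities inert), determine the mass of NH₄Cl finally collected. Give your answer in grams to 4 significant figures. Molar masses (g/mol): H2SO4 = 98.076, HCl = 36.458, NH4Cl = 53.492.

Pure H2SO4 = 371.5 × 0.5882 = 218.52 g.
n(H2SO4) = 218.52 / 98.076 = 2.2280 mol.
Step 1 (H2SO4:HCl = 1:2): theoretical n(HCl) = 4.4561 mol; at 81.39% yield, n(HCl) = 3.6268 mol.
Step 2 (HCl:NH4Cl = 1:1): theoretical n(NH4Cl) = 3.6268 mol, so theoretical mass = 3.6268 × 53.492 = 194.00 g.
At 73.99% yield, actual mass of NH4Cl = 194.00 × 0.7399 = 143.54 g.

143.5 g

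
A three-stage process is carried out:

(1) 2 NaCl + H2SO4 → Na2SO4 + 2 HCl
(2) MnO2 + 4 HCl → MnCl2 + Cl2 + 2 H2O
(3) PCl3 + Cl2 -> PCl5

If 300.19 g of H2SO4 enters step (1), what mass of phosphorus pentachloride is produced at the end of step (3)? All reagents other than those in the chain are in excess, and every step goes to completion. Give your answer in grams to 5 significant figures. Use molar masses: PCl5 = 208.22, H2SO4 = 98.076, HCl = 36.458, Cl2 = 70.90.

n(H2SO4) = 300.19 / 98.076 = 3.06079 mol.
Reaction (1): H2SO4→HCl ratio 1:2 ⇒ n(HCl) = 6.12158 mol.
Reaction (2): HCl→Cl2 ratio 4:1 ⇒ n(Cl2) = 1.53039 mol.
Reaction (3): Cl2→PCl5 ratio 1:1 ⇒ n(PCl5) = 1.53039 mol.
Mass of PCl5 = 1.53039 × 208.22 = 318.659 g.

318.66 g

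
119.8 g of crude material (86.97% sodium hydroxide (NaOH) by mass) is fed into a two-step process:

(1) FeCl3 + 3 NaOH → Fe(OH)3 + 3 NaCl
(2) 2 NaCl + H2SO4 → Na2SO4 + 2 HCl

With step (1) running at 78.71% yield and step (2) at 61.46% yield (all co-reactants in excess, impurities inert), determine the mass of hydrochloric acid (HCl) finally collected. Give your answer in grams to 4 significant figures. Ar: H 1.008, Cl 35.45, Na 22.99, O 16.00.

Pure NaOH = 119.8 × 0.8697 = 104.19 g.
M(NaOH) = 22.99 + 16.00 + 1.008 = 39.998 g/mol.
M(HCl) = 1.008 + 35.45 = 36.458 g/mol.
n(NaOH) = 104.19 / 39.998 = 2.6049 mol.
Step 1 (NaOH:NaCl = 3:3): theoretical n(NaCl) = 2.6049 mol; at 78.71% yield, n(NaCl) = 2.0503 mol.
Step 2 (NaCl:HCl = 2:2): theoretical n(HCl) = 2.0503 mol, so theoretical mass = 2.0503 × 36.458 = 74.750 g.
At 61.46% yield, actual mass of HCl = 74.750 × 0.6146 = 45.941 g.

45.94 g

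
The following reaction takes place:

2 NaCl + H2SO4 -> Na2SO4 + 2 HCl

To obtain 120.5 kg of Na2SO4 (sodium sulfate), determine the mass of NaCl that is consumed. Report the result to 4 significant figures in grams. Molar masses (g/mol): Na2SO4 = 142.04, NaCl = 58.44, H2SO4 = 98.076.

Convert: 120.5 kg = 120500 g.
n(Na2SO4) = 120500 g / 142.04 g/mol = 848.35 mol.
From the equation the Na2SO4:NaCl mole ratio is 1:2, so n(NaCl) = 848.35 × 2/1 = 1696.7 mol.
Mass of NaCl = 1696.7 mol × 58.44 g/mol = 99155 g.

99160 g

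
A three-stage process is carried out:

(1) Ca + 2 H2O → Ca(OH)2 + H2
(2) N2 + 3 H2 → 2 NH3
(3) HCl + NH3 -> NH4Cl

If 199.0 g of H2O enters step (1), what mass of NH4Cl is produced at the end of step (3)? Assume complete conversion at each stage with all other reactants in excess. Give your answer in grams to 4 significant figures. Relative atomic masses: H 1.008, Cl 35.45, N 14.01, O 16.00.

M(H2O) = 2(1.008) + 16.00 = 18.016 g/mol.
M(NH4Cl) = 14.01 + 4(1.008) + 35.45 = 53.492 g/mol.
n(H2O) = 199.0 / 18.016 = 11.046 mol.
Reaction (1): H2O→H2 ratio 2:1 ⇒ n(H2) = 5.5229 mol.
Reaction (2): H2→NH3 ratio 3:2 ⇒ n(NH3) = 3.6819 mol.
Reaction (3): NH3→NH4Cl ratio 1:1 ⇒ n(NH4Cl) = 3.6819 mol.
Mass of NH4Cl = 3.6819 × 53.492 = 196.95 g.

197.0 g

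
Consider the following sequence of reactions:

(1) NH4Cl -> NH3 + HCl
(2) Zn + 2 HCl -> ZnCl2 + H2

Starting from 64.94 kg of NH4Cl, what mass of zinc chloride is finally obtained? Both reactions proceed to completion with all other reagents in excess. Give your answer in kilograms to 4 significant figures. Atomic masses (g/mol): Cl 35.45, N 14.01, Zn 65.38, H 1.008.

82.72 kg

M(NH4Cl) = 14.01 + 4(1.008) + 35.45 = 53.492 g/mol.
M(ZnCl2) = 65.38 + 2(35.45) = 136.28 g/mol.
64.94 kg = 64940 g.
n(NH4Cl) = 64940 / 53.492 = 1214.0 mol.
Step 1 gives a 1:1 ratio of NH4Cl to HCl, so n(HCl) = 1214.0 mol.
In step 2 the HCl:ZnCl2 ratio is 2:1, so n(ZnCl2) = 607.01 mol.
Mass of ZnCl2 = 607.01 × 136.28 = 82723 g = 82.72 kg.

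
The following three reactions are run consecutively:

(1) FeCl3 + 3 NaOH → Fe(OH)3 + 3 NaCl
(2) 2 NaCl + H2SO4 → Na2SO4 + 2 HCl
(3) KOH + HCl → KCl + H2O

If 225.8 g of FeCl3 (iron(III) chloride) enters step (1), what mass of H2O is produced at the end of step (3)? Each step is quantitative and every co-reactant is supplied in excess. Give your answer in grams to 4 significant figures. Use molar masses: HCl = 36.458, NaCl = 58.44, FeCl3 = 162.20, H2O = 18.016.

75.24 g

n(FeCl3) = 225.8 / 162.20 = 1.3921 mol.
Reaction (1): FeCl3→NaCl ratio 1:3 ⇒ n(NaCl) = 4.1763 mol.
Reaction (2): NaCl→HCl ratio 2:2 ⇒ n(HCl) = 4.1763 mol.
Reaction (3): HCl→H2O ratio 1:1 ⇒ n(H2O) = 4.1763 mol.
Mass of H2O = 4.1763 × 18.016 = 75.241 g.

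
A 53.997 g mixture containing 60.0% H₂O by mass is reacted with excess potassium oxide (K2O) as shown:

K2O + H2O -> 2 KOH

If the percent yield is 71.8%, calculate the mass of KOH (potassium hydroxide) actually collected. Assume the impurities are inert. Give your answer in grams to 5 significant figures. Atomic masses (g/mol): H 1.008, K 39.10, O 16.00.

144.89 g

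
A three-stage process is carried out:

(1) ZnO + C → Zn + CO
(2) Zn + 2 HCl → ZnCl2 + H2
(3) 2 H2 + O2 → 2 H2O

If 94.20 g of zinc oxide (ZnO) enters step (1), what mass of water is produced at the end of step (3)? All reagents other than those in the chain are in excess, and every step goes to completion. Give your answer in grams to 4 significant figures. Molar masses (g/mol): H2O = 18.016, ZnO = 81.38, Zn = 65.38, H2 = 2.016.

20.85 g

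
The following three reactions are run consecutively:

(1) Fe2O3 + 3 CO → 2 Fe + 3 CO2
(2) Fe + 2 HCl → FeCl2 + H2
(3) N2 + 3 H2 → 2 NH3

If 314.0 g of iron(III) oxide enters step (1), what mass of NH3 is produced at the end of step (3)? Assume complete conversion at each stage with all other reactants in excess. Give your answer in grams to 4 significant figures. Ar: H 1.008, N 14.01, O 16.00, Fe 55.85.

M(Fe2O3) = 2(55.85) + 3(16.00) = 159.70 g/mol.
M(NH3) = 14.01 + 3(1.008) = 17.034 g/mol.
n(Fe2O3) = 314.0 / 159.70 = 1.9662 mol.
Reaction (1): Fe2O3→Fe ratio 1:2 ⇒ n(Fe) = 3.9324 mol.
Reaction (2): Fe→H2 ratio 1:1 ⇒ n(H2) = 3.9324 mol.
Reaction (3): H2→NH3 ratio 3:2 ⇒ n(NH3) = 2.6216 mol.
Mass of NH3 = 2.6216 × 17.034 = 44.656 g.

44.66 g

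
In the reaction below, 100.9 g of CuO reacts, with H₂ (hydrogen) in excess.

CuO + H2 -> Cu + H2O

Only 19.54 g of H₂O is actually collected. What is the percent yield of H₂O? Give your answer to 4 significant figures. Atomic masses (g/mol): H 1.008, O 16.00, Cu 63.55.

M(CuO) = 63.55 + 16.00 = 79.55 g/mol.
M(H2O) = 2(1.008) + 16.00 = 18.016 g/mol.
n(CuO) = 100.90 g / 79.55 g/mol = 1.2684 mol.
From the equation the CuO:H2O mole ratio is 1:1, so n(H2O) = 1.2684 × 1/1 = 1.2684 mol.
Mass of H2O = 1.2684 mol × 18.016 g/mol = 22.851 g.
This is the theoretical yield. Percent yield = 19.54 g / 22.851 g × 100% = 85.510%.

85.51 %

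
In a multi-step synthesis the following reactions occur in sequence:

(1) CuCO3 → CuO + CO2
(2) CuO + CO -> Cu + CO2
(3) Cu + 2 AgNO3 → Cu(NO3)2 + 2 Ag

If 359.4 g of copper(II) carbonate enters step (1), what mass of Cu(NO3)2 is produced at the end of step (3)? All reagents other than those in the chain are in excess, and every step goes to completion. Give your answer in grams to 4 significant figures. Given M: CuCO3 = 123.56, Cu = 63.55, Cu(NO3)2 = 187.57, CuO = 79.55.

n(CuCO3) = 359.4 / 123.56 = 2.9087 mol.
Reaction (1): CuCO3→CuO ratio 1:1 ⇒ n(CuO) = 2.9087 mol.
Reaction (2): CuO→Cu ratio 1:1 ⇒ n(Cu) = 2.9087 mol.
Reaction (3): Cu→Cu(NO3)2 ratio 1:1 ⇒ n(Cu(NO3)2) = 2.9087 mol.
Mass of Cu(NO3)2 = 2.9087 × 187.57 = 545.59 g.

545.6 g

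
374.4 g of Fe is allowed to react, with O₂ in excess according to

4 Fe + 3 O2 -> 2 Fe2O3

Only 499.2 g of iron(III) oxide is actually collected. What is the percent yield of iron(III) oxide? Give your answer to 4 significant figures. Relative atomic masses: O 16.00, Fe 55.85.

M(Fe) = 55.85 g/mol.
M(Fe2O3) = 2(55.85) + 3(16.00) = 159.70 g/mol.
n(Fe) = 374.40 g / 55.85 g/mol = 6.7037 mol.
From the equation the Fe:Fe2O3 mole ratio is 4:2, so n(Fe2O3) = 6.7037 × 2/4 = 3.3518 mol.
Mass of Fe2O3 = 3.3518 mol × 159.70 g/mol = 535.29 g.
This is the theoretical yield. Percent yield = 499.2 g / 535.29 g × 100% = 93.258%.

93.26 %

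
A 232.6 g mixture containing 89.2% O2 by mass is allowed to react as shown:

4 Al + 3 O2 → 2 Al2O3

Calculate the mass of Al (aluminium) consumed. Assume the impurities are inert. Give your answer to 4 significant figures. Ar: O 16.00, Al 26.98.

Mass of pure O2 = 232.6 g × 0.892 = 207.48 g.
M(O2) = 2(16.00) = 32.00 g/mol.
M(Al) = 26.98 g/mol.
n(O2) = 207.48 g / 32.00 g/mol = 6.4837 mol.
From the equation the O2:Al mole ratio is 3:4, so n(Al) = 6.4837 × 4/3 = 8.6450 mol.
Mass of Al = 8.6450 mol × 26.98 g/mol = 233.24 g.

233.2 g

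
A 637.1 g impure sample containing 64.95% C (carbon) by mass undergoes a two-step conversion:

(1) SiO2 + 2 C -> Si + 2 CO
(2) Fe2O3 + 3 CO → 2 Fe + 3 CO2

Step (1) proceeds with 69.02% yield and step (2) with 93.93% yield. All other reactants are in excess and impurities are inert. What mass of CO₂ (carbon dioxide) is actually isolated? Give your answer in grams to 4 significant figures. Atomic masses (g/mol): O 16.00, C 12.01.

Pure C = 637.1 × 0.6495 = 413.80 g.
M(C) = 12.01 g/mol.
M(CO2) = 12.01 + 2(16.00) = 44.01 g/mol.
n(C) = 413.80 / 12.01 = 34.454 mol.
Step 1 (C:CO = 2:2): theoretical n(CO) = 34.454 mol; at 69.02% yield, n(CO) = 23.780 mol.
Step 2 (CO:CO2 = 3:3): theoretical n(CO2) = 23.780 mol, so theoretical mass = 23.780 × 44.01 = 1046.6 g.
At 93.93% yield, actual mass of CO2 = 1046.6 × 0.9393 = 983.05 g.

983.0 g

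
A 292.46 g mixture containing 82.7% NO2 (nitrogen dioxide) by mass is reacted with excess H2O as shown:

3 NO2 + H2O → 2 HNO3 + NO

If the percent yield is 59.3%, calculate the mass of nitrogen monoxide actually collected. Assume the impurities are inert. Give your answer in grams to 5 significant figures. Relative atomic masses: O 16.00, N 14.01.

31.183 g

Pure NO2 available = 292.46 g × 0.827 = 241.864 g.
M(NO2) = 14.01 + 2(16.00) = 46.01 g/mol.
M(NO) = 14.01 + 16.00 = 30.01 g/mol.
n(NO2) = 241.864 g / 46.01 g/mol = 5.25678 mol.
From the equation the NO2:NO mole ratio is 3:1, so n(NO) = 5.25678 × 1/3 = 1.75226 mol.
Mass of NO = 1.75226 mol × 30.01 g/mol = 52.5853 g.
Actual mass collected = 52.5853 g × 0.593 = 31.1831 g.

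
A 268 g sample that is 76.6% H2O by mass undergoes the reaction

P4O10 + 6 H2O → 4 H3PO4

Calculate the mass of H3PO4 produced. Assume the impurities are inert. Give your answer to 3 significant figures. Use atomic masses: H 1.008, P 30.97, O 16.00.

744 g

Mass of pure H2O = 268 g × 0.766 = 205.3 g.
M(H2O) = 2(1.008) + 16.00 = 18.016 g/mol.
M(H3PO4) = 3(1.008) + 30.97 + 4(16.00) = 97.994 g/mol.
n(H2O) = 205.3 g / 18.016 g/mol = 11.39 mol.
From the equation the H2O:H3PO4 mole ratio is 6:4, so n(H3PO4) = 11.39 × 4/6 = 7.597 mol.
Mass of H3PO4 = 7.597 mol × 97.994 g/mol = 744.4 g.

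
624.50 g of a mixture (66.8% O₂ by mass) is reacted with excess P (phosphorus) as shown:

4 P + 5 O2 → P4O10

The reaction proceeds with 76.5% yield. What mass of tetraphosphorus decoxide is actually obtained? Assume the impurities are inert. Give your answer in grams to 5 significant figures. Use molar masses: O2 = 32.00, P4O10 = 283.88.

566.22 g

Pure O2 available = 624.50 g × 0.668 = 417.166 g.
n(O2) = 417.166 g / 32.00 g/mol = 13.0364 mol.
From the equation the O2:P4O10 mole ratio is 5:1, so n(P4O10) = 13.0364 × 1/5 = 2.60729 mol.
Mass of P4O10 = 2.60729 mol × 283.88 g/mol = 740.157 g.
Actual mass collected = 740.157 g × 0.765 = 566.220 g.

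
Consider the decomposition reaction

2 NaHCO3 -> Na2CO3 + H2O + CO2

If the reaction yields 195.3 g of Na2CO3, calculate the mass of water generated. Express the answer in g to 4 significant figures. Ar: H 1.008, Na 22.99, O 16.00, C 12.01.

M(Na2CO3) = 2(22.99) + 12.01 + 3(16.00) = 105.99 g/mol.
M(H2O) = 2(1.008) + 16.00 = 18.016 g/mol.
n(Na2CO3) = 195.30 g / 105.99 g/mol = 1.8426 mol.
From the equation the Na2CO3:H2O mole ratio is 1:1, so n(H2O) = 1.8426 × 1/1 = 1.8426 mol.
Mass of H2O = 1.8426 mol × 18.016 g/mol = 33.197 g.

33.20 g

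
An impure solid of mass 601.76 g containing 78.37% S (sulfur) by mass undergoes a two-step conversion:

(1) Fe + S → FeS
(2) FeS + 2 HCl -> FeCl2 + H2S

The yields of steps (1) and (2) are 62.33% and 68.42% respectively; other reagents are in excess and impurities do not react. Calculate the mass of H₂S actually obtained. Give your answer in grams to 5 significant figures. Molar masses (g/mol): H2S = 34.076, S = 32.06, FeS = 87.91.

Pure S = 601.76 × 0.7837 = 471.599 g.
n(S) = 471.599 / 32.06 = 14.7099 mol.
Step 1 (S:FeS = 1:1): theoretical n(FeS) = 14.7099 mol; at 62.33% yield, n(FeS) = 9.16868 mol.
Step 2 (FeS:H2S = 1:1): theoretical n(H2S) = 9.16868 mol, so theoretical mass = 9.16868 × 34.076 = 312.432 g.
At 68.42% yield, actual mass of H2S = 312.432 × 0.6842 = 213.766 g.

213.77 g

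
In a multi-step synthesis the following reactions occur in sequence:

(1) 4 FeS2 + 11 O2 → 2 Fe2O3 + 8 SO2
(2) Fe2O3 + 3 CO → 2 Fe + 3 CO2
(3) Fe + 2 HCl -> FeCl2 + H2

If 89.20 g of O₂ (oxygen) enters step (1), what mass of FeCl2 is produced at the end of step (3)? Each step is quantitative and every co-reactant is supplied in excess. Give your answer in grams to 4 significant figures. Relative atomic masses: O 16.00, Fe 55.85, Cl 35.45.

M(O2) = 2(16.00) = 32.00 g/mol.
M(FeCl2) = 55.85 + 2(35.45) = 126.75 g/mol.
n(O2) = 89.20 / 32.00 = 2.7875 mol.
Reaction (1): O2→Fe2O3 ratio 11:2 ⇒ n(Fe2O3) = 0.50682 mol.
Reaction (2): Fe2O3→Fe ratio 1:2 ⇒ n(Fe) = 1.0136 mol.
Reaction (3): Fe→FeCl2 ratio 1:1 ⇒ n(FeCl2) = 1.0136 mol.
Mass of FeCl2 = 1.0136 × 126.75 = 128.48 g.

128.5 g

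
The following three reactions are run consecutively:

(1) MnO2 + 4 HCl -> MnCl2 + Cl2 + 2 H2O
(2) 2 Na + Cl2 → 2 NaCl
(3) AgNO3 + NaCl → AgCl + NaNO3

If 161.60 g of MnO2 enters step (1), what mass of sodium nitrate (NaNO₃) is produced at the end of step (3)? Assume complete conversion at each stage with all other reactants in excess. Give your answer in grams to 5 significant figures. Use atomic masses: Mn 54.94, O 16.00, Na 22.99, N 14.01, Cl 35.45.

M(MnO2) = 54.94 + 2(16.00) = 86.94 g/mol.
M(NaNO3) = 22.99 + 14.01 + 3(16.00) = 85.00 g/mol.
n(MnO2) = 161.60 / 86.94 = 1.85875 mol.
Reaction (1): MnO2→Cl2 ratio 1:1 ⇒ n(Cl2) = 1.85875 mol.
Reaction (2): Cl2→NaCl ratio 1:2 ⇒ n(NaCl) = 3.71751 mol.
Reaction (3): NaCl→NaNO3 ratio 1:1 ⇒ n(NaNO3) = 3.71751 mol.
Mass of NaNO3 = 3.71751 × 85.00 = 315.988 g.

315.99 g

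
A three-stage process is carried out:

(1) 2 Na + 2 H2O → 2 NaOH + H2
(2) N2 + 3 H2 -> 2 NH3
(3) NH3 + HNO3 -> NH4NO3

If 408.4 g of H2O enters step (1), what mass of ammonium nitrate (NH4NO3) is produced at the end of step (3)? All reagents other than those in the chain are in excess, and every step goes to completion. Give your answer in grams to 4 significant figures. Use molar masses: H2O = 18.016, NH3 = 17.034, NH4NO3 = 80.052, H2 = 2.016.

604.9 g

n(H2O) = 408.4 / 18.016 = 22.669 mol.
Reaction (1): H2O→H2 ratio 2:1 ⇒ n(H2) = 11.334 mol.
Reaction (2): H2→NH3 ratio 3:2 ⇒ n(NH3) = 7.5562 mol.
Reaction (3): NH3→NH4NO3 ratio 1:1 ⇒ n(NH4NO3) = 7.5562 mol.
Mass of NH4NO3 = 7.5562 × 80.052 = 604.89 g.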